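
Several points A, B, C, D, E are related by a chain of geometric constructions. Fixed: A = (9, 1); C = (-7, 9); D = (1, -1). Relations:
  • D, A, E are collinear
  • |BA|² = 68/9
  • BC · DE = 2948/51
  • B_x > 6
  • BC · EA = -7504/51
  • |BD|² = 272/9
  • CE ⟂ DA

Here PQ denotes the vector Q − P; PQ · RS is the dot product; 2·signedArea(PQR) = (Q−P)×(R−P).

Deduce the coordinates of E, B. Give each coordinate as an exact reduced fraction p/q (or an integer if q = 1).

1. E_x = -71/17  [D, A, E are collinear ∩ CE ⟂ DA]
2. E_y = -39/17  [D, A, E are collinear ∩ CE ⟂ DA]
   → E = (-71/17, -39/17)
3. B_x = 19/3  [line 88/17·x + 22/17·y + -1694/51 = 0 ∩ |BA|² = 68/9]
4. B_y = 1/3  [line 88/17·x + 22/17·y + -1694/51 = 0 ∩ |BA|² = 68/9]
   → B = (19/3, 1/3)

B = (19/3, 1/3)
E = (-71/17, -39/17)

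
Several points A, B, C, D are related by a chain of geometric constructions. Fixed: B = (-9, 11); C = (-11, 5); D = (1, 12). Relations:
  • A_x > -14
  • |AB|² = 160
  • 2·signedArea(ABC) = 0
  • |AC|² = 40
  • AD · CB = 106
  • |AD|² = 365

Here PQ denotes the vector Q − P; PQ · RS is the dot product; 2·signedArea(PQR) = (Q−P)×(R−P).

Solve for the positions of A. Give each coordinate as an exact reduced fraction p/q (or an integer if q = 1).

A = (-13, -1)

1. A_x = -13  [2·signedArea(ABC) = 0 ∩ AD · CB = 106]
2. A_y = -1  [2·signedArea(ABC) = 0 ∩ AD · CB = 106]
   → A = (-13, -1)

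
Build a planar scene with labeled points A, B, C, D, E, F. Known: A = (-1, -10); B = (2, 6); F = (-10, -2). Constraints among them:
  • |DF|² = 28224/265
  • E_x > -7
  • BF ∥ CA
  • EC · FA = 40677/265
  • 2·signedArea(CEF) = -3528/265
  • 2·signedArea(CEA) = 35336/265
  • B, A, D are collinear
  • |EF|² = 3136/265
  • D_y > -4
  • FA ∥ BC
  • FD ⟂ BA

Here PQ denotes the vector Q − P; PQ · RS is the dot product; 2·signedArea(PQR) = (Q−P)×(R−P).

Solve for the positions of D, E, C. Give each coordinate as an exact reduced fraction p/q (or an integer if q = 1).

1. D_x = 38/265  [B, A, D are collinear ∩ FD ⟂ BA]
2. D_y = -1034/265  [B, A, D are collinear ∩ FD ⟂ BA]
   → D = (38/265, -1034/265)
3. C_x = 11  [BF ∥ CA ∩ FA ∥ BC]
4. C_y = -2  [BF ∥ CA ∩ FA ∥ BC]
   → C = (11, -2)
5. E_x = -1754/265  [EC · FA = 40677/265 ∩ 2·signedArea(CEA) = 35336/265]
6. E_y = -698/265  [EC · FA = 40677/265 ∩ 2·signedArea(CEA) = 35336/265]
   → E = (-1754/265, -698/265)

C = (11, -2)
D = (38/265, -1034/265)
E = (-1754/265, -698/265)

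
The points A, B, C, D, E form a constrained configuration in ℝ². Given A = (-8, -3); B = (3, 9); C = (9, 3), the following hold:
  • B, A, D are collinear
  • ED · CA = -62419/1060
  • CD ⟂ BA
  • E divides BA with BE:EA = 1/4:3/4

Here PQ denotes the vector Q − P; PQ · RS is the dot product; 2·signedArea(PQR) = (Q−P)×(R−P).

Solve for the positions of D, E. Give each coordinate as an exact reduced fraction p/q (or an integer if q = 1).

1. D_x = 729/265  [B, A, D are collinear ∩ CD ⟂ BA]
2. D_y = 2313/265  [B, A, D are collinear ∩ CD ⟂ BA]
   → D = (729/265, 2313/265)
3. E_x = 1/4  [E divides BA with BE:EA = 1/4:3/4]
4. E_y = 6  [E divides BA with BE:EA = 1/4:3/4]
   → E = (1/4, 6)

D = (729/265, 2313/265)
E = (1/4, 6)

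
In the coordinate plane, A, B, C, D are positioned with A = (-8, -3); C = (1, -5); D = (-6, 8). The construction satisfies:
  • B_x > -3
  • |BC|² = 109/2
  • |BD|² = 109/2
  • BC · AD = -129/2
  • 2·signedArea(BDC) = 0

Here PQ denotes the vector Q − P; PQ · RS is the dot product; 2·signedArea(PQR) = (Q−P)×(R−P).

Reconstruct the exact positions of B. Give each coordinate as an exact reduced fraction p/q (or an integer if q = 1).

1. B_x = -5/2  [2·signedArea(BDC) = 0 ∩ BC · AD = -129/2]
2. B_y = 3/2  [2·signedArea(BDC) = 0 ∩ BC · AD = -129/2]
   → B = (-5/2, 3/2)

B = (-5/2, 3/2)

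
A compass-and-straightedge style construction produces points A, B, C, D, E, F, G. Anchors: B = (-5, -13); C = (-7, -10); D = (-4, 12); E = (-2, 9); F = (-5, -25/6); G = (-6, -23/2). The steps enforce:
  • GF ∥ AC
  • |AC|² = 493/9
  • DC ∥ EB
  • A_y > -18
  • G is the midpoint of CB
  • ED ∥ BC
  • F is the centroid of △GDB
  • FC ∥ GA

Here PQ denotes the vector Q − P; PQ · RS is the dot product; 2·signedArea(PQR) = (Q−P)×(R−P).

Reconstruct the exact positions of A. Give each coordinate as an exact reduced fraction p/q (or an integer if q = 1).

A = (-8, -52/3)

1. A_x = -8  [GF ∥ AC ∩ FC ∥ GA]
2. A_y = -52/3  [GF ∥ AC ∩ FC ∥ GA]
   → A = (-8, -52/3)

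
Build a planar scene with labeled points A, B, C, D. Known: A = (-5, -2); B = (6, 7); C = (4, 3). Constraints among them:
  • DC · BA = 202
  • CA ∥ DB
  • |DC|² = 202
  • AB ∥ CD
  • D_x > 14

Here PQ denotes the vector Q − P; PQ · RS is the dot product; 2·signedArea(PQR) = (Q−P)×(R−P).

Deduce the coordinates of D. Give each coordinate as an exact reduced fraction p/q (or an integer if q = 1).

1. D_x = 15  [CA ∥ DB ∩ AB ∥ CD]
2. D_y = 12  [CA ∥ DB ∩ AB ∥ CD]
   → D = (15, 12)

D = (15, 12)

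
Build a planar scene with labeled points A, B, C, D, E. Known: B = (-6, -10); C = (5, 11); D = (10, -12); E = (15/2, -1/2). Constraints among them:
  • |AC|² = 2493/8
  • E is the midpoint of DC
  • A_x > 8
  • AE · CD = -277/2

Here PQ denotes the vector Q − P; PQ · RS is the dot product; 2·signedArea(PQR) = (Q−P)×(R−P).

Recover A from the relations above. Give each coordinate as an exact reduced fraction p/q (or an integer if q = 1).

1. A_x = 35/4  [line -5·x + 23·y + 375/2 = 0 ∩ |AC|² = 2493/8]
2. A_y = -25/4  [line -5·x + 23·y + 375/2 = 0 ∩ |AC|² = 2493/8]
   → A = (35/4, -25/4)

A = (35/4, -25/4)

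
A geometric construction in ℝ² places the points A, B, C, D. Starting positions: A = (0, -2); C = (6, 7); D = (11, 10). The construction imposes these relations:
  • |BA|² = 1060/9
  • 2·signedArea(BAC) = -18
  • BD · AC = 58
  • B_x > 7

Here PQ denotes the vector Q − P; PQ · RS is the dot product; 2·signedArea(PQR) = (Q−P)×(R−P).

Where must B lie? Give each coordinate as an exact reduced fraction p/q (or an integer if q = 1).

1. B_x = 22/3  [BD · AC = 58 ∩ 2·signedArea(BAC) = -18]
2. B_y = 6  [BD · AC = 58 ∩ 2·signedArea(BAC) = -18]
   → B = (22/3, 6)

B = (22/3, 6)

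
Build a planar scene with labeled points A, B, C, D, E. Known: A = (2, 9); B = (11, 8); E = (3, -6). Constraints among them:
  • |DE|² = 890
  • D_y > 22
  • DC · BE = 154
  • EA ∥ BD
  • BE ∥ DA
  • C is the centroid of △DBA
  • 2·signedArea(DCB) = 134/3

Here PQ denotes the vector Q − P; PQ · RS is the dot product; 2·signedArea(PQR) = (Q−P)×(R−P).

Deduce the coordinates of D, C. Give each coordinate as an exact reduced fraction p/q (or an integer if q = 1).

1. D_x = 10  [BE ∥ DA ∩ EA ∥ BD]
2. D_y = 23  [BE ∥ DA ∩ EA ∥ BD]
   → D = (10, 23)
3. C_x = 23/3  [C is the centroid of △DBA]
4. C_y = 40/3  [C is the centroid of △DBA]
   → C = (23/3, 40/3)

C = (23/3, 40/3)
D = (10, 23)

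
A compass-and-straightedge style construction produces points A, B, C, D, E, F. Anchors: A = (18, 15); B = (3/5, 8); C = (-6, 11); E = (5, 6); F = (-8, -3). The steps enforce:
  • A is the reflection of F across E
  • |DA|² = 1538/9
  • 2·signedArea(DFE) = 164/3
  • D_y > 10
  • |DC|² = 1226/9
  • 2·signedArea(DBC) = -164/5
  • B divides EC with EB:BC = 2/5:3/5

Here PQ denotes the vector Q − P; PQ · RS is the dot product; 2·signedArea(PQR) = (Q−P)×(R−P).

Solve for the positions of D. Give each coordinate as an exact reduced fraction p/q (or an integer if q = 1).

1. D_x = 17/3  [2·signedArea(DFE) = 164/3 ∩ 2·signedArea(DBC) = -164/5]
2. D_y = 32/3  [2·signedArea(DFE) = 164/3 ∩ 2·signedArea(DBC) = -164/5]
   → D = (17/3, 32/3)

D = (17/3, 32/3)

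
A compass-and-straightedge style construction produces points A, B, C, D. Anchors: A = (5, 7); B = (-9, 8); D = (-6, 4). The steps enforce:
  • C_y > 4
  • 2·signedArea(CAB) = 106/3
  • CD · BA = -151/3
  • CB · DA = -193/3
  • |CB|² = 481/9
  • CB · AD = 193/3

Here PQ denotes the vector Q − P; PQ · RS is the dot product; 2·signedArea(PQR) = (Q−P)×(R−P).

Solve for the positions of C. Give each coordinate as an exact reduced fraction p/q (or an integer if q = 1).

C = (-7/3, 5)

1. C_x = -7/3  [CB · DA = -193/3 ∩ 2·signedArea(CAB) = 106/3]
2. C_y = 5  [CB · DA = -193/3 ∩ 2·signedArea(CAB) = 106/3]
   → C = (-7/3, 5)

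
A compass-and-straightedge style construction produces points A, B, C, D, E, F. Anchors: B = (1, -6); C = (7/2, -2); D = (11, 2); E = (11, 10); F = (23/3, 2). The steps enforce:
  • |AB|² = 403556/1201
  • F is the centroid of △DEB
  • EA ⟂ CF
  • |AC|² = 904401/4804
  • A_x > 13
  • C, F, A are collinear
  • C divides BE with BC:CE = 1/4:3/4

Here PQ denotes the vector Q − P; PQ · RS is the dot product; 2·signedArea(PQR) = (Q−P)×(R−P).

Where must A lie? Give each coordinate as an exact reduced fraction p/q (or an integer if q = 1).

1. A_x = 16091/1201  [C, F, A are collinear ∩ EA ⟂ CF]
2. A_y = 9010/1201  [C, F, A are collinear ∩ EA ⟂ CF]
   → A = (16091/1201, 9010/1201)

A = (16091/1201, 9010/1201)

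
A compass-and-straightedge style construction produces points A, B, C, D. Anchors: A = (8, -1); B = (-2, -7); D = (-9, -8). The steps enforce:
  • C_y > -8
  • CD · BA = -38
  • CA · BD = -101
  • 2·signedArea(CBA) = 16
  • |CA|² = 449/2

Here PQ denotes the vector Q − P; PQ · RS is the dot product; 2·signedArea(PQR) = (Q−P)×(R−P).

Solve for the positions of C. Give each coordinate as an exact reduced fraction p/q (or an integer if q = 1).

C = (-11/2, -15/2)

1. C_x = -11/2  [CD · BA = -38 ∩ CA · BD = -101]
2. C_y = -15/2  [CD · BA = -38 ∩ CA · BD = -101]
   → C = (-11/2, -15/2)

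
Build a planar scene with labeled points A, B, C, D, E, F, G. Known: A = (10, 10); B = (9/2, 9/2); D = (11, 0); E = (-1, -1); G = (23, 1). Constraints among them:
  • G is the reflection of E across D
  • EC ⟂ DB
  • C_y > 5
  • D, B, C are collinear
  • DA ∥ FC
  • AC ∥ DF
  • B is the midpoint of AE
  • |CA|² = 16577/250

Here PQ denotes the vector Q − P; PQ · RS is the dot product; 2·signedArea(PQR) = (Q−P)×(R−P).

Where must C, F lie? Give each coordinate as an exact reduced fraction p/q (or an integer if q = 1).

1. C_x = 839/250  [D, B, C are collinear ∩ EC ⟂ DB]
2. C_y = 1323/250  [D, B, C are collinear ∩ EC ⟂ DB]
   → C = (839/250, 1323/250)
3. F_x = 1089/250  [DA ∥ FC ∩ AC ∥ DF]
4. F_y = -1177/250  [DA ∥ FC ∩ AC ∥ DF]
   → F = (1089/250, -1177/250)

C = (839/250, 1323/250)
F = (1089/250, -1177/250)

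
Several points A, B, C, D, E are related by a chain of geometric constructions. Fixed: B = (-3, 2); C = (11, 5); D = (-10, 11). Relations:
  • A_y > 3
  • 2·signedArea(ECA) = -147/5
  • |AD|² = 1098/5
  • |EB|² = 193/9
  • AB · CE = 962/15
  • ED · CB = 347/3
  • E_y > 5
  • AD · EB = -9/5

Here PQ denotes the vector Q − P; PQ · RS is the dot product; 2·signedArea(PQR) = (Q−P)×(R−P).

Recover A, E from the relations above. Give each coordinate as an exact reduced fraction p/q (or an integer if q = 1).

1. E_x = -2/3  [line 14·x + 3·y + -26/3 = 0 ∩ |EB|² = 193/9]
2. E_y = 6  [line 14·x + 3·y + -26/3 = 0 ∩ |EB|² = 193/9]
   → E = (-2/3, 6)
3. A_x = 13/5  [AD · EB = -9/5 ∩ AB · CE = 962/15]
4. A_y = 16/5  [AD · EB = -9/5 ∩ AB · CE = 962/15]
   → A = (13/5, 16/5)

A = (13/5, 16/5)
E = (-2/3, 6)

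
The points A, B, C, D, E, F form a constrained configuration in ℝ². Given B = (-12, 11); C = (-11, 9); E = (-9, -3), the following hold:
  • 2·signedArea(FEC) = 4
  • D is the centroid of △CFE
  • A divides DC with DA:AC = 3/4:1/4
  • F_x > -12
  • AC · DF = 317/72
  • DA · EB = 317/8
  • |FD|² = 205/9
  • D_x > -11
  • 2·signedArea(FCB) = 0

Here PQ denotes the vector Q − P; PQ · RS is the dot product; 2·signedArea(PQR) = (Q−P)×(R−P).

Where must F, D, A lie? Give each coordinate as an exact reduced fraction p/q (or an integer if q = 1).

1. F_x = -23/2  [2·signedArea(FCB) = 0 ∩ 2·signedArea(FEC) = 4]
2. F_y = 10  [2·signedArea(FCB) = 0 ∩ 2·signedArea(FEC) = 4]
   → F = (-23/2, 10)
3. D_x = -21/2  [D is the centroid of △CFE]
4. D_y = 16/3  [D is the centroid of △CFE]
   → D = (-21/2, 16/3)
5. A_x = -87/8  [A divides DC with DA:AC = 3/4:1/4]
6. A_y = 97/12  [A divides DC with DA:AC = 3/4:1/4]
   → A = (-87/8, 97/12)

A = (-87/8, 97/12)
D = (-21/2, 16/3)
F = (-23/2, 10)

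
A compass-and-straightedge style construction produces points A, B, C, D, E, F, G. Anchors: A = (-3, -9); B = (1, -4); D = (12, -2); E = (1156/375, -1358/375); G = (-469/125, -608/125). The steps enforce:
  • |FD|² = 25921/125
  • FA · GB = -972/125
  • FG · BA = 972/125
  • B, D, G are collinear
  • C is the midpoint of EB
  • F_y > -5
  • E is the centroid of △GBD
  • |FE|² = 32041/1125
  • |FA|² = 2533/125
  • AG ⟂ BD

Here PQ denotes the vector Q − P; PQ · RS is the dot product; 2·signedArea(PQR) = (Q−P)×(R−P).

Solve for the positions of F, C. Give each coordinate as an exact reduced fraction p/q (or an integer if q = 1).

C = (1531/750, -1429/375)
F = (-271/125, -572/125)

1. F_x = -271/125  [FG · BA = 972/125 ∩ FA · GB = -972/125]
2. F_y = -572/125  [FG · BA = 972/125 ∩ FA · GB = -972/125]
   → F = (-271/125, -572/125)
3. C_x = 1531/750  [C is the midpoint of EB]
4. C_y = -1429/375  [C is the midpoint of EB]
   → C = (1531/750, -1429/375)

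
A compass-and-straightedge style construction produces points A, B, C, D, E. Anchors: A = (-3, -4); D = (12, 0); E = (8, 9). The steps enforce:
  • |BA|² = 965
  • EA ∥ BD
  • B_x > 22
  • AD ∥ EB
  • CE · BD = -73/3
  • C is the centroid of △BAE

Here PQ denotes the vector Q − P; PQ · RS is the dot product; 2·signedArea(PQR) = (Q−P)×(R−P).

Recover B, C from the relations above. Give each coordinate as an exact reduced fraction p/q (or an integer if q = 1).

B = (23, 13)
C = (28/3, 6)

1. B_x = 23  [EA ∥ BD ∩ AD ∥ EB]
2. B_y = 13  [EA ∥ BD ∩ AD ∥ EB]
   → B = (23, 13)
3. C_x = 28/3  [C is the centroid of △BAE]
4. C_y = 6  [C is the centroid of △BAE]
   → C = (28/3, 6)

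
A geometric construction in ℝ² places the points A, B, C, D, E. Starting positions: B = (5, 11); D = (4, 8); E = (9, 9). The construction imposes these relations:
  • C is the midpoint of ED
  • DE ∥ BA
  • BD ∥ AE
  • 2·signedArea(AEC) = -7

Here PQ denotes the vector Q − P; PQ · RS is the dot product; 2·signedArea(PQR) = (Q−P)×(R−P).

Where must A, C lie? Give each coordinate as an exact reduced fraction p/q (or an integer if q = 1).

1. A_x = 10  [BD ∥ AE ∩ DE ∥ BA]
2. A_y = 12  [BD ∥ AE ∩ DE ∥ BA]
   → A = (10, 12)
3. C_x = 13/2  [C is the midpoint of ED]
4. C_y = 17/2  [C is the midpoint of ED]
   → C = (13/2, 17/2)

A = (10, 12)
C = (13/2, 17/2)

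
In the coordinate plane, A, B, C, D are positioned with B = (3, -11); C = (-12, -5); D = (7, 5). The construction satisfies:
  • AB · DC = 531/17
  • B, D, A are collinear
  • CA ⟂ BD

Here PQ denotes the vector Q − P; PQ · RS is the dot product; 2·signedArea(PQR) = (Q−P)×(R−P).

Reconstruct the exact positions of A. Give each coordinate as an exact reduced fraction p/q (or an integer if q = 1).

A = (60/17, -151/17)

1. A_x = 60/17  [B, D, A are collinear ∩ CA ⟂ BD]
2. A_y = -151/17  [B, D, A are collinear ∩ CA ⟂ BD]
   → A = (60/17, -151/17)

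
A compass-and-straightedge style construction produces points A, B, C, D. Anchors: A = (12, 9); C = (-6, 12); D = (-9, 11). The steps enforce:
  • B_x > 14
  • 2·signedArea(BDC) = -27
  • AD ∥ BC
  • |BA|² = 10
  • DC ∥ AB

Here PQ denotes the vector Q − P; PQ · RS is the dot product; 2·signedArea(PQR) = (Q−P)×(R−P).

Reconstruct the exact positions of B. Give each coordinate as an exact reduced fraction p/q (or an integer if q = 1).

1. B_x = 15  [AD ∥ BC ∩ DC ∥ AB]
2. B_y = 10  [AD ∥ BC ∩ DC ∥ AB]
   → B = (15, 10)

B = (15, 10)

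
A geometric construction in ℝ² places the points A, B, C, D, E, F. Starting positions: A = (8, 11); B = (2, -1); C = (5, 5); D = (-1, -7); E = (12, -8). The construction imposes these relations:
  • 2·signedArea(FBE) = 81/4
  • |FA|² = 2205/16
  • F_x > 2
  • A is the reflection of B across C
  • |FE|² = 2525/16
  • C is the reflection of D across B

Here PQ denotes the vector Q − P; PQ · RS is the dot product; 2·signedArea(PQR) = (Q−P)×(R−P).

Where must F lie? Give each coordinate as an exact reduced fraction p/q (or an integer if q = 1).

F = (11/4, 1/2)

1. F_x = 11/4  [line 7·x + 10·y + -97/4 = 0 ∩ |FA|² = 2205/16]
2. F_y = 1/2  [line 7·x + 10·y + -97/4 = 0 ∩ |FA|² = 2205/16]
   → F = (11/4, 1/2)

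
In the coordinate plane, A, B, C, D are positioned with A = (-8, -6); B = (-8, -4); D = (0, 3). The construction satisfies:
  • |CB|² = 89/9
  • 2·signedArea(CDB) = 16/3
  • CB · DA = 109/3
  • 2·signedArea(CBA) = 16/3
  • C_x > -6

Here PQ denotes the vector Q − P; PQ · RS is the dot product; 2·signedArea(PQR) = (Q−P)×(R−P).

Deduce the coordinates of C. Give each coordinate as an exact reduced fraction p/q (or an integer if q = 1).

C = (-16/3, -7/3)

1. C_x = -16/3  [2·signedArea(CBA) = 16/3 ∩ 2·signedArea(CDB) = 16/3]
2. C_y = -7/3  [2·signedArea(CBA) = 16/3 ∩ 2·signedArea(CDB) = 16/3]
   → C = (-16/3, -7/3)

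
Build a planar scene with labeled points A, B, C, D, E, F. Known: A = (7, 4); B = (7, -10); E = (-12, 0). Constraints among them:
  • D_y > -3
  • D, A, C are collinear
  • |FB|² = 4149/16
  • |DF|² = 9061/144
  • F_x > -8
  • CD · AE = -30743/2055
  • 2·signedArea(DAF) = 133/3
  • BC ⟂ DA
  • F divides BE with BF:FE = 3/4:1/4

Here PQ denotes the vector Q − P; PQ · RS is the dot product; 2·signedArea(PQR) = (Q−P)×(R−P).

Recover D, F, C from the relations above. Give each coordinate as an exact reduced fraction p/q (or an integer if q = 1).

C = (7/685, -1796/685)
D = (2/3, -2)
F = (-29/4, -5/2)

1. F_x = -29/4  [F divides BE with BF:FE = 3/4:1/4]
2. F_y = -5/2  [F divides BE with BF:FE = 3/4:1/4]
   → F = (-29/4, -5/2)
3. D_x = 2/3  [line 13/2·x + -57/4·y + -197/6 = 0 ∩ |DF|² = 9061/144]
4. D_y = -2  [line 13/2·x + -57/4·y + -197/6 = 0 ∩ |DF|² = 9061/144]
   → D = (2/3, -2)
5. C_x = 7/685  [D, A, C are collinear ∩ BC ⟂ DA]
6. C_y = -1796/685  [D, A, C are collinear ∩ BC ⟂ DA]
   → C = (7/685, -1796/685)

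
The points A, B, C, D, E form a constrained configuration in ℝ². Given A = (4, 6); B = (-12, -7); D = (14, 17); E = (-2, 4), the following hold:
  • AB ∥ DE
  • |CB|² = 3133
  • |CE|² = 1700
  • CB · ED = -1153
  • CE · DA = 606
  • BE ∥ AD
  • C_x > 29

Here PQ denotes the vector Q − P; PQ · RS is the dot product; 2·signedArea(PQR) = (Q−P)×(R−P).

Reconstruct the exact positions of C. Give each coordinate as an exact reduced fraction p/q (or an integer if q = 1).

C = (30, 30)

1. C_x = 30  [CB · ED = -1153 ∩ CE · DA = 606]
2. C_y = 30  [CB · ED = -1153 ∩ CE · DA = 606]
   → C = (30, 30)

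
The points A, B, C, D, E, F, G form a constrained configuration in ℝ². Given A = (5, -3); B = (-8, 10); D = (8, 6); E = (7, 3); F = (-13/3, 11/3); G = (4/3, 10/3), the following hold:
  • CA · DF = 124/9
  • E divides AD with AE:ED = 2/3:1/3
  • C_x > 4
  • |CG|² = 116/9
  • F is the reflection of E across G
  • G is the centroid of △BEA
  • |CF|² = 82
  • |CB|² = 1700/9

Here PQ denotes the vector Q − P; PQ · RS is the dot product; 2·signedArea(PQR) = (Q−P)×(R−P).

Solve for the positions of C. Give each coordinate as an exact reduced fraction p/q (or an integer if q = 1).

C = (14/3, 14/3)

1. C_x = 14/3  [line 37/3·x + 7/3·y + -616/9 = 0 ∩ |CB|² = 1700/9]
2. C_y = 14/3  [line 37/3·x + 7/3·y + -616/9 = 0 ∩ |CB|² = 1700/9]
   → C = (14/3, 14/3)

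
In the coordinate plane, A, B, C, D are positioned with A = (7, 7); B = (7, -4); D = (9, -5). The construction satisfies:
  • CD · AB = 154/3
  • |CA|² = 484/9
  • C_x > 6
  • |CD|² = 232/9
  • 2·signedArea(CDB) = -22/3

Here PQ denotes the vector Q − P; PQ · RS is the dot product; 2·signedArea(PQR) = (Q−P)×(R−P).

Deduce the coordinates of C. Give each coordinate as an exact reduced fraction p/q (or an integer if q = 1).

C = (7, -1/3)

1. C_x = 7  [2·signedArea(CDB) = -22/3 ∩ CD · AB = 154/3]
2. C_y = -1/3  [2·signedArea(CDB) = -22/3 ∩ CD · AB = 154/3]
   → C = (7, -1/3)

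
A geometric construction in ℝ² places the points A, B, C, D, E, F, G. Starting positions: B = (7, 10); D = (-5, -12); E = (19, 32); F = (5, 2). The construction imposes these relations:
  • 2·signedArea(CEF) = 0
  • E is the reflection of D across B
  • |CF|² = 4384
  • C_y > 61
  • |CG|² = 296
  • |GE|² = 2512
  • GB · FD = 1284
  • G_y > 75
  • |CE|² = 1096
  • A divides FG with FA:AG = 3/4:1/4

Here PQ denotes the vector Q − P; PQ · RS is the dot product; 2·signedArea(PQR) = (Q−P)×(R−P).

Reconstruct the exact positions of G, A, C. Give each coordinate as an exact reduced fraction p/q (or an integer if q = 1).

A = (67/2, 115/2)
C = (33, 62)
G = (43, 76)

1. G_x = 43  [line 10·x + 14·y + -1494 = 0 ∩ |GE|² = 2512]
2. G_y = 76  [line 10·x + 14·y + -1494 = 0 ∩ |GE|² = 2512]
   → G = (43, 76)
3. A_x = 67/2  [A divides FG with FA:AG = 3/4:1/4]
4. A_y = 115/2  [A divides FG with FA:AG = 3/4:1/4]
   → A = (67/2, 115/2)
5. C_x = 33  [line 30·x + -14·y + -122 = 0 ∩ |CF|² = 4384]
6. C_y = 62  [line 30·x + -14·y + -122 = 0 ∩ |CF|² = 4384]
   → C = (33, 62)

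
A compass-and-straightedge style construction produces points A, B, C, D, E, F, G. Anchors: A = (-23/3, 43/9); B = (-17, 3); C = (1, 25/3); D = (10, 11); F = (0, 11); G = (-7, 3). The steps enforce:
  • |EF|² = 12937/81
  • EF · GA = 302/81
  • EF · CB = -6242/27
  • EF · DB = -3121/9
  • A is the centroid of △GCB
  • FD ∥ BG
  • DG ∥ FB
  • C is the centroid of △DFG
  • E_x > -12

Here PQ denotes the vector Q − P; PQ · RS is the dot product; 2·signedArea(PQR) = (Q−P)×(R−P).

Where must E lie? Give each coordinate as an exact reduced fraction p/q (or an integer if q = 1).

E = (-11, 43/9)

1. E_x = -11  [EF · DB = -3121/9 ∩ EF · GA = 302/81]
2. E_y = 43/9  [EF · DB = -3121/9 ∩ EF · GA = 302/81]
   → E = (-11, 43/9)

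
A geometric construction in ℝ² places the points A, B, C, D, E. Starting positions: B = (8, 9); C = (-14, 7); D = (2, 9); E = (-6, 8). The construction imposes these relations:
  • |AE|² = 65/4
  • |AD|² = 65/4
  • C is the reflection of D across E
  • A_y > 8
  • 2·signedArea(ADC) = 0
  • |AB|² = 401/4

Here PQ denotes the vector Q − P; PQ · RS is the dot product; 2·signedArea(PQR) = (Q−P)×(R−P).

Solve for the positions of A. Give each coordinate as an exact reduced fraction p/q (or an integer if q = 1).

1. A_x = -2  [line 2·x + -16·y + 140 = 0 ∩ |AE|² = 65/4]
2. A_y = 17/2  [line 2·x + -16·y + 140 = 0 ∩ |AE|² = 65/4]
   → A = (-2, 17/2)

A = (-2, 17/2)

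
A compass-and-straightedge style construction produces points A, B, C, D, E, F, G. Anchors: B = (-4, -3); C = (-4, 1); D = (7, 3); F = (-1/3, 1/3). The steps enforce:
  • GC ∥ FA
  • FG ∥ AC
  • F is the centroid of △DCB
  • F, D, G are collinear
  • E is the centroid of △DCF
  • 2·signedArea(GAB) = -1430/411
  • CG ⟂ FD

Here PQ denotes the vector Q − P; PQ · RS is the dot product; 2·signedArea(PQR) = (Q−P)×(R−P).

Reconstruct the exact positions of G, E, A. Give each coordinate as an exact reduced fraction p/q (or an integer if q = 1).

1. G_x = -460/137  [F, D, G are collinear ∩ CG ⟂ FD]
2. G_y = -105/137  [F, D, G are collinear ∩ CG ⟂ FD]
   → G = (-460/137, -105/137)
3. E_x = 8/9  [E is the centroid of △DCF]
4. E_y = 13/9  [E is the centroid of △DCF]
   → E = (8/9, 13/9)
5. A_x = -401/411  [FG ∥ AC ∩ GC ∥ FA]
6. A_y = 863/411  [FG ∥ AC ∩ GC ∥ FA]
   → A = (-401/411, 863/411)

A = (-401/411, 863/411)
E = (8/9, 13/9)
G = (-460/137, -105/137)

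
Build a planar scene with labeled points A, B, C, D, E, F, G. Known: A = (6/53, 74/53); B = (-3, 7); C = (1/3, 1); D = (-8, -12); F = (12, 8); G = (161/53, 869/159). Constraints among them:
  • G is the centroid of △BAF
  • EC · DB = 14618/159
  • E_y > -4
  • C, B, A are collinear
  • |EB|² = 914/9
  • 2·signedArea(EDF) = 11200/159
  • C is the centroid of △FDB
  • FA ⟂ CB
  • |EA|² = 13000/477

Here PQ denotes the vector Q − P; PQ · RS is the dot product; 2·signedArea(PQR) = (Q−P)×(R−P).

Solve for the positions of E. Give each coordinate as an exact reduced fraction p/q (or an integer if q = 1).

E = (-412/159, -488/159)

1. E_x = -412/159  [EC · DB = 14618/159 ∩ 2·signedArea(EDF) = 11200/159]
2. E_y = -488/159  [EC · DB = 14618/159 ∩ 2·signedArea(EDF) = 11200/159]
   → E = (-412/159, -488/159)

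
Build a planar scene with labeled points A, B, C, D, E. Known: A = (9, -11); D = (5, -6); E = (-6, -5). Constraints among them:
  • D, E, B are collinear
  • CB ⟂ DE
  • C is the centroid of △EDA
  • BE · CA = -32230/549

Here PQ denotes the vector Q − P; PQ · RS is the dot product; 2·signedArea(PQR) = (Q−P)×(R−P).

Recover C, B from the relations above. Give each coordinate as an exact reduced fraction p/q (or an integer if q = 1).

1. C_x = 8/3  [C is the centroid of △EDA]
2. C_y = -22/3  [C is the centroid of △EDA]
   → C = (8/3, -22/3)
3. B_x = 1027/366  [D, E, B are collinear ∩ CB ⟂ DE]
4. B_y = -2123/366  [D, E, B are collinear ∩ CB ⟂ DE]
   → B = (1027/366, -2123/366)

B = (1027/366, -2123/366)
C = (8/3, -22/3)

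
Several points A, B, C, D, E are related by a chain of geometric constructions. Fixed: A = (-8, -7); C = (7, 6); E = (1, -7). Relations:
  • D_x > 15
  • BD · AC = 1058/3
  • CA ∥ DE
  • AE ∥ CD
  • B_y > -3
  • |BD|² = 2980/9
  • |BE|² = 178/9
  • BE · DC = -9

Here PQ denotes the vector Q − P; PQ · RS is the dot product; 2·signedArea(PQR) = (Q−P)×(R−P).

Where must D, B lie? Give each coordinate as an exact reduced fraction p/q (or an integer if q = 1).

B = (0, -8/3)
D = (16, 6)

1. D_x = 16  [CA ∥ DE ∩ AE ∥ CD]
2. D_y = 6  [CA ∥ DE ∩ AE ∥ CD]
   → D = (16, 6)
3. B_x = 0  [BD · AC = 1058/3 ∩ BE · DC = -9]
4. B_y = -8/3  [BD · AC = 1058/3 ∩ BE · DC = -9]
   → B = (0, -8/3)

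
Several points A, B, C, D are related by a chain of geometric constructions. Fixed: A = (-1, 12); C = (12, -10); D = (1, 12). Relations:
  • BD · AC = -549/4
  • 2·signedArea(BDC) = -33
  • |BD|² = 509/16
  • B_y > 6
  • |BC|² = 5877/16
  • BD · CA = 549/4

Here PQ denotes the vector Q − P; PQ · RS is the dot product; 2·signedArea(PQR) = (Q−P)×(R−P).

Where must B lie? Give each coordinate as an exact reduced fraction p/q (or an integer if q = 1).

1. B_x = 9/4  [2·signedArea(BDC) = -33 ∩ BD · CA = 549/4]
2. B_y = 13/2  [2·signedArea(BDC) = -33 ∩ BD · CA = 549/4]
   → B = (9/4, 13/2)

B = (9/4, 13/2)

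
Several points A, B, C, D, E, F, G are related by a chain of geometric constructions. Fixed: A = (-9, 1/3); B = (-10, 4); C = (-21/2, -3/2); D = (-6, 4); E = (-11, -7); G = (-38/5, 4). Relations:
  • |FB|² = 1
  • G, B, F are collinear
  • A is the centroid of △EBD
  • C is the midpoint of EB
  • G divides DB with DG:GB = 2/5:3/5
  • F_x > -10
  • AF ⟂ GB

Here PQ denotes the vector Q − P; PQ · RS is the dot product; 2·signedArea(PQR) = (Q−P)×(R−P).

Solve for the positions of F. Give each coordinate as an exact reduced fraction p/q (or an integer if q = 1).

1. F_x = -9  [G, B, F are collinear ∩ AF ⟂ GB]
2. F_y = 4  [G, B, F are collinear ∩ AF ⟂ GB]
   → F = (-9, 4)

F = (-9, 4)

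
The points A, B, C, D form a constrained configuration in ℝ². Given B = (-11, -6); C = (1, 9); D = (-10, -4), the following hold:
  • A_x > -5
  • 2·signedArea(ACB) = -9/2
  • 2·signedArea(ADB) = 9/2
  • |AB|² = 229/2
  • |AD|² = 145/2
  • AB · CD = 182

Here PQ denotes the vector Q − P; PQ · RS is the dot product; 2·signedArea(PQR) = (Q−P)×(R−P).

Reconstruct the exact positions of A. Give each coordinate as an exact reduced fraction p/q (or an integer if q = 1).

1. A_x = -9/2  [2·signedArea(ADB) = 9/2 ∩ AB · CD = 182]
2. A_y = 5/2  [2·signedArea(ADB) = 9/2 ∩ AB · CD = 182]
   → A = (-9/2, 5/2)

A = (-9/2, 5/2)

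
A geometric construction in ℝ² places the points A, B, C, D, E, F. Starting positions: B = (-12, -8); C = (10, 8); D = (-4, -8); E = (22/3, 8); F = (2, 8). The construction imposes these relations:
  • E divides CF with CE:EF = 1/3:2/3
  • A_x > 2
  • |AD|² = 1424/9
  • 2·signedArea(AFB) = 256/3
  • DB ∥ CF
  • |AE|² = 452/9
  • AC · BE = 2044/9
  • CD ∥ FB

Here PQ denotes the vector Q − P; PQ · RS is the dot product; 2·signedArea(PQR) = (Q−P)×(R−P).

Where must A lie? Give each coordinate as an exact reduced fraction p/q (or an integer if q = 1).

1. A_x = 8/3  [2·signedArea(AFB) = 256/3 ∩ AC · BE = 2044/9]
2. A_y = 8/3  [2·signedArea(AFB) = 256/3 ∩ AC · BE = 2044/9]
   → A = (8/3, 8/3)

A = (8/3, 8/3)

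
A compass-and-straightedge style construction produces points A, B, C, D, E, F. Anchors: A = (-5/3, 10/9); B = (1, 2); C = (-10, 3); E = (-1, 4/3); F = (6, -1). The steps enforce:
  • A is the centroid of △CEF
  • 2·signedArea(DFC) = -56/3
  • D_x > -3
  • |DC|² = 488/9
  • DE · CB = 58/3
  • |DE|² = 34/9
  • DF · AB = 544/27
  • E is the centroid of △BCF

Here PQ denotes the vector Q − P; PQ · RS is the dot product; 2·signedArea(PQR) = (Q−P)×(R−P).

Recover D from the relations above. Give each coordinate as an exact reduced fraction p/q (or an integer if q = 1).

D = (-8/3, 7/3)

1. D_x = -8/3  [DE · CB = 58/3 ∩ 2·signedArea(DFC) = -56/3]
2. D_y = 7/3  [DE · CB = 58/3 ∩ 2·signedArea(DFC) = -56/3]
   → D = (-8/3, 7/3)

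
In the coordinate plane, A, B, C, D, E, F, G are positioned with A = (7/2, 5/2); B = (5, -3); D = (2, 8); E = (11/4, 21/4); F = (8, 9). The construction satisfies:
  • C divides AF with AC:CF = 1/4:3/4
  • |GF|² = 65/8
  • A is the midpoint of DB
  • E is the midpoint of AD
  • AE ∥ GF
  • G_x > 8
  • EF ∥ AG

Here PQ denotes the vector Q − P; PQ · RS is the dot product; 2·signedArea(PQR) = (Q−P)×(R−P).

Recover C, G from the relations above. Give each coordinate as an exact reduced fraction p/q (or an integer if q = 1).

1. C_x = 37/8  [C divides AF with AC:CF = 1/4:3/4]
2. C_y = 33/8  [C divides AF with AC:CF = 1/4:3/4]
   → C = (37/8, 33/8)
3. G_x = 35/4  [AE ∥ GF ∩ EF ∥ AG]
4. G_y = 25/4  [AE ∥ GF ∩ EF ∥ AG]
   → G = (35/4, 25/4)

C = (37/8, 33/8)
G = (35/4, 25/4)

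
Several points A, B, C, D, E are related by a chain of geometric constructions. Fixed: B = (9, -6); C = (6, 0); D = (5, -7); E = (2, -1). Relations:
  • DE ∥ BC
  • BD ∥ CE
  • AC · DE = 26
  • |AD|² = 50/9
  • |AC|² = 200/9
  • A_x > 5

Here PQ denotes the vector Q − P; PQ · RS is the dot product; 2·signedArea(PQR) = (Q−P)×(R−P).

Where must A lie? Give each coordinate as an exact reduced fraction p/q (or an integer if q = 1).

A = (16/3, -14/3)

1. A_x = 16/3  [line 3·x + -6·y + -44 = 0 ∩ |AD|² = 50/9]
2. A_y = -14/3  [line 3·x + -6·y + -44 = 0 ∩ |AD|² = 50/9]
   → A = (16/3, -14/3)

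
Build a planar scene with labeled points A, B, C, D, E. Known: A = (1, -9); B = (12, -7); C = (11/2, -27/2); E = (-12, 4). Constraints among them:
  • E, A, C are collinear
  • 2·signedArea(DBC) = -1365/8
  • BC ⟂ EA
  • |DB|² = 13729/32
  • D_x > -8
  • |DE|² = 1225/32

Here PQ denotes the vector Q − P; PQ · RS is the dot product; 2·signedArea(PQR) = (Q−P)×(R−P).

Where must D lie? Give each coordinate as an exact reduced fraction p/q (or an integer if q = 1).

1. D_x = -61/8  [line 13/2·x + -13/2·y + 377/8 = 0 ∩ |DE|² = 1225/32]
2. D_y = -3/8  [line 13/2·x + -13/2·y + 377/8 = 0 ∩ |DE|² = 1225/32]
   → D = (-61/8, -3/8)

D = (-61/8, -3/8)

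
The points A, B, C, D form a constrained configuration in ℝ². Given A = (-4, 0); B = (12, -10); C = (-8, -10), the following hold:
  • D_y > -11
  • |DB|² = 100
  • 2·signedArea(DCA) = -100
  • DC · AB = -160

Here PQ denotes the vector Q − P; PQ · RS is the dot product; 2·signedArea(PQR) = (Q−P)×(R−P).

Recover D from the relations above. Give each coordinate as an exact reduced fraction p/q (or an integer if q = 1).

1. D_x = 2  [DC · AB = -160 ∩ 2·signedArea(DCA) = -100]
2. D_y = -10  [DC · AB = -160 ∩ 2·signedArea(DCA) = -100]
   → D = (2, -10)

D = (2, -10)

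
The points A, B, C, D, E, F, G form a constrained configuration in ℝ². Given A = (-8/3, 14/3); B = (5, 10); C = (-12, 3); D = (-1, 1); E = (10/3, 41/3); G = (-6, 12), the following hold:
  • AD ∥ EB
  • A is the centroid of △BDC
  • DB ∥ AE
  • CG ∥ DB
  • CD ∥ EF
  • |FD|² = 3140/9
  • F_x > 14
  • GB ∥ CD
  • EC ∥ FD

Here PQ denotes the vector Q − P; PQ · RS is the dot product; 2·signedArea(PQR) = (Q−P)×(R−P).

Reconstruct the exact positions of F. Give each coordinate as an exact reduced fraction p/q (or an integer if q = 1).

1. F_x = 43/3  [EC ∥ FD ∩ CD ∥ EF]
2. F_y = 35/3  [EC ∥ FD ∩ CD ∥ EF]
   → F = (43/3, 35/3)

F = (43/3, 35/3)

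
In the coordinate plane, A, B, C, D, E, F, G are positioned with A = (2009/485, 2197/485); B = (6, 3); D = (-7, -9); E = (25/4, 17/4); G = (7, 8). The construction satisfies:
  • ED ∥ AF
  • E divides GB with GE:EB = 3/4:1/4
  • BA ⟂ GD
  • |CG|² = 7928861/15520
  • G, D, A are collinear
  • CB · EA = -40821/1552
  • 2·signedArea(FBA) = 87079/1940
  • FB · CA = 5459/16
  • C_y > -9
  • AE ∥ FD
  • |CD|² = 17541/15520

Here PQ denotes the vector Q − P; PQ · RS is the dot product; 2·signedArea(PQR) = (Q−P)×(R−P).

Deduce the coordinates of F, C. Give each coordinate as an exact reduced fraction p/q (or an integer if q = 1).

C = (-31249/3880, -34377/3880)
F = (-17669/1940, -16917/1940)

1. F_x = -17669/1940  [AE ∥ FD ∩ ED ∥ AF]
2. F_y = -16917/1940  [AE ∥ FD ∩ ED ∥ AF]
   → F = (-17669/1940, -16917/1940)
3. C_x = -31249/3880  [CB · EA = -40821/1552 ∩ FB · CA = 5459/16]
4. C_y = -34377/3880  [CB · EA = -40821/1552 ∩ FB · CA = 5459/16]
   → C = (-31249/3880, -34377/3880)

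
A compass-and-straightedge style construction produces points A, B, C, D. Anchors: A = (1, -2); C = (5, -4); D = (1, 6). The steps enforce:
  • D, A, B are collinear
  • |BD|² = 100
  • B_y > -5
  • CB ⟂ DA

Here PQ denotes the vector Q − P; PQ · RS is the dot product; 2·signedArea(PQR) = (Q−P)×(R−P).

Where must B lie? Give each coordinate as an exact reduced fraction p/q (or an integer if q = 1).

B = (1, -4)

1. B_x = 1  [D, A, B are collinear ∩ CB ⟂ DA]
2. B_y = -4  [D, A, B are collinear ∩ CB ⟂ DA]
   → B = (1, -4)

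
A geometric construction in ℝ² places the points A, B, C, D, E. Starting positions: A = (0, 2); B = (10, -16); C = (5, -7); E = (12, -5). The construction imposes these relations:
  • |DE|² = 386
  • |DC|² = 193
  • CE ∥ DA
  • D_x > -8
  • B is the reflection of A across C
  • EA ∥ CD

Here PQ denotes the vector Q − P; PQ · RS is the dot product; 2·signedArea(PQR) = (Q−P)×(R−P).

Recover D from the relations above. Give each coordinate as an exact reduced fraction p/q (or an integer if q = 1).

1. D_x = -7  [CE ∥ DA ∩ EA ∥ CD]
2. D_y = 0  [CE ∥ DA ∩ EA ∥ CD]
   → D = (-7, 0)

D = (-7, 0)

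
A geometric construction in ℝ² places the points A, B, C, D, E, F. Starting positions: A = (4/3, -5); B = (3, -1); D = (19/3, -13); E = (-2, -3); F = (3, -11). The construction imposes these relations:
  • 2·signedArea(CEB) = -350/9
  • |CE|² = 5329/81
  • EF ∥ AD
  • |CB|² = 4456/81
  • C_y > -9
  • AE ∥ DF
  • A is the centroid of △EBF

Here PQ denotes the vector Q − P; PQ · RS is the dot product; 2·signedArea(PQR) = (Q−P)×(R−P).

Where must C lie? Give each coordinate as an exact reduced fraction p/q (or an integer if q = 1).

C = (37/9, -25/3)

1. C_x = 37/9  [line -2·x + 5·y + 449/9 = 0 ∩ |CE|² = 5329/81]
2. C_y = -25/3  [line -2·x + 5·y + 449/9 = 0 ∩ |CE|² = 5329/81]
   → C = (37/9, -25/3)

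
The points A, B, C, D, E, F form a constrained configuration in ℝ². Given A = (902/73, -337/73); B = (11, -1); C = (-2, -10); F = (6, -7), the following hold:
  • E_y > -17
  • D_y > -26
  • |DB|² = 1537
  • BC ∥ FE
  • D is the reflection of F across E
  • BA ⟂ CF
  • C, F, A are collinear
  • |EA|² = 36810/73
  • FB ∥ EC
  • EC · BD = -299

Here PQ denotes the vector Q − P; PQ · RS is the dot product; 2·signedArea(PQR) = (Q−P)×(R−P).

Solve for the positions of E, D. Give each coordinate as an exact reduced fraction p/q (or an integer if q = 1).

1. E_x = -7  [FB ∥ EC ∩ BC ∥ FE]
2. E_y = -16  [FB ∥ EC ∩ BC ∥ FE]
   → E = (-7, -16)
3. D_x = -20  [D is the reflection of F across E]
4. D_y = -25  [D is the reflection of F across E]
   → D = (-20, -25)

D = (-20, -25)
E = (-7, -16)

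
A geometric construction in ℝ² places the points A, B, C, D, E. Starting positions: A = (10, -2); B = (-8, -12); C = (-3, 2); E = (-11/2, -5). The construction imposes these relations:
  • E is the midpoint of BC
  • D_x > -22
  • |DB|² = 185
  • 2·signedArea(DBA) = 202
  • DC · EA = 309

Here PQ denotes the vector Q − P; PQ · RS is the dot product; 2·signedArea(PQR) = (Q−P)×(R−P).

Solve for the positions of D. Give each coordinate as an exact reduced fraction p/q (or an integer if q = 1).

D = (-21, -8)

1. D_x = -21  [2·signedArea(DBA) = 202 ∩ DC · EA = 309]
2. D_y = -8  [2·signedArea(DBA) = 202 ∩ DC · EA = 309]
   → D = (-21, -8)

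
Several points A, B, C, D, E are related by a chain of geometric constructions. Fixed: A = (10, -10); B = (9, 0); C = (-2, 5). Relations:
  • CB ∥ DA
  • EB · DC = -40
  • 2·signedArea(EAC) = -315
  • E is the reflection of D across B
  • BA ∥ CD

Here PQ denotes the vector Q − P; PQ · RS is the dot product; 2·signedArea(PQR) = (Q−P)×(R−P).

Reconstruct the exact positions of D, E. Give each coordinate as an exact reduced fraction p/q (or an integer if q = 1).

D = (-1, -5)
E = (19, 5)

1. D_x = -1  [CB ∥ DA ∩ BA ∥ CD]
2. D_y = -5  [CB ∥ DA ∩ BA ∥ CD]
   → D = (-1, -5)
3. E_x = 19  [E is the reflection of D across B]
4. E_y = 5  [E is the reflection of D across B]
   → E = (19, 5)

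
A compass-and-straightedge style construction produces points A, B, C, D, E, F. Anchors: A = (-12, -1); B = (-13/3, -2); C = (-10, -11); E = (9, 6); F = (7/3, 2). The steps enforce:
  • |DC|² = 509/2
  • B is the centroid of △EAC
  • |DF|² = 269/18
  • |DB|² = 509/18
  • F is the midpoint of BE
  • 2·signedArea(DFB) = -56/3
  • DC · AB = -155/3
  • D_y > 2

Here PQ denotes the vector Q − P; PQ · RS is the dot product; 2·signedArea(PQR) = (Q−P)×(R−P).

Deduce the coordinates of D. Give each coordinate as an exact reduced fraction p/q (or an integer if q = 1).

D = (-3/2, 5/2)

1. D_x = -3/2  [2·signedArea(DFB) = -56/3 ∩ DC · AB = -155/3]
2. D_y = 5/2  [2·signedArea(DFB) = -56/3 ∩ DC · AB = -155/3]
   → D = (-3/2, 5/2)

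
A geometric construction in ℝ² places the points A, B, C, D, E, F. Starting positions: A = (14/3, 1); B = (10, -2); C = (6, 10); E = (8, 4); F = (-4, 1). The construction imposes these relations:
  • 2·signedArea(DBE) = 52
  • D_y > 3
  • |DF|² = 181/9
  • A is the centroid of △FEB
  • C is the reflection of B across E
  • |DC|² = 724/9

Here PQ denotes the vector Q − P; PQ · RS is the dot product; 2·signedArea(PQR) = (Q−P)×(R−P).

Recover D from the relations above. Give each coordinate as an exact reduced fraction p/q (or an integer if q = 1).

1. D_x = -2/3  [line -6·x + -2·y + 4 = 0 ∩ |DF|² = 181/9]
2. D_y = 4  [line -6·x + -2·y + 4 = 0 ∩ |DF|² = 181/9]
   → D = (-2/3, 4)

D = (-2/3, 4)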